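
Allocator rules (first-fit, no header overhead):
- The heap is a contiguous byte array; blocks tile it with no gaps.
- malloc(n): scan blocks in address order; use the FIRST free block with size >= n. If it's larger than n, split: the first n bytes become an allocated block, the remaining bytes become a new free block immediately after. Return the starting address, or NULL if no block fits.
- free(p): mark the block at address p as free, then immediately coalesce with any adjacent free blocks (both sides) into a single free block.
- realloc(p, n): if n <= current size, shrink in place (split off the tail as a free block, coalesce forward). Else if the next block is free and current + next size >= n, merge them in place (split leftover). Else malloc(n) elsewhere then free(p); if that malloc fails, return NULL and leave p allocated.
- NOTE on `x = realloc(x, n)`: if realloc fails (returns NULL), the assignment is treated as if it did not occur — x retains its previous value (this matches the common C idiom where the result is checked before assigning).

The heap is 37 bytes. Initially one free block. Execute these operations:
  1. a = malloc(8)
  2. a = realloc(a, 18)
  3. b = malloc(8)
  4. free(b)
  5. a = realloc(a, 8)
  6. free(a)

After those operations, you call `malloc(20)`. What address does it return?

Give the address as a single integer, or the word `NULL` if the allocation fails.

Answer: 0

Derivation:
Op 1: a = malloc(8) -> a = 0; heap: [0-7 ALLOC][8-36 FREE]
Op 2: a = realloc(a, 18) -> a = 0; heap: [0-17 ALLOC][18-36 FREE]
Op 3: b = malloc(8) -> b = 18; heap: [0-17 ALLOC][18-25 ALLOC][26-36 FREE]
Op 4: free(b) -> (freed b); heap: [0-17 ALLOC][18-36 FREE]
Op 5: a = realloc(a, 8) -> a = 0; heap: [0-7 ALLOC][8-36 FREE]
Op 6: free(a) -> (freed a); heap: [0-36 FREE]
malloc(20): first-fit scan over [0-36 FREE] -> 0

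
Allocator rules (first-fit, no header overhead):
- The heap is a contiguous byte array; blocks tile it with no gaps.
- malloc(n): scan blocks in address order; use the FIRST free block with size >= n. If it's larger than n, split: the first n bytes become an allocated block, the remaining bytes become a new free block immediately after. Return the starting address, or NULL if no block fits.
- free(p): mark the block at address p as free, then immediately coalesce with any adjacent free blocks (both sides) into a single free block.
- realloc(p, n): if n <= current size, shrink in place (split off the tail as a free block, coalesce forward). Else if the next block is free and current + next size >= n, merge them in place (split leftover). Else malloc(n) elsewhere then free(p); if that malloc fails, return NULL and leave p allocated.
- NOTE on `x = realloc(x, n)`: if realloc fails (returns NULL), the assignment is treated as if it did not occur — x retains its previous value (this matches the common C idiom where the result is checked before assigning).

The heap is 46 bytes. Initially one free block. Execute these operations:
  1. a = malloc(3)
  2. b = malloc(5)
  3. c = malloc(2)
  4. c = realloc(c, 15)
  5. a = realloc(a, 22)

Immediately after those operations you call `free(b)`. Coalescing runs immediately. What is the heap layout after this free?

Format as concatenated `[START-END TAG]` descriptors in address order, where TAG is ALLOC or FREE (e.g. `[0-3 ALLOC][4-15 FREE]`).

Op 1: a = malloc(3) -> a = 0; heap: [0-2 ALLOC][3-45 FREE]
Op 2: b = malloc(5) -> b = 3; heap: [0-2 ALLOC][3-7 ALLOC][8-45 FREE]
Op 3: c = malloc(2) -> c = 8; heap: [0-2 ALLOC][3-7 ALLOC][8-9 ALLOC][10-45 FREE]
Op 4: c = realloc(c, 15) -> c = 8; heap: [0-2 ALLOC][3-7 ALLOC][8-22 ALLOC][23-45 FREE]
Op 5: a = realloc(a, 22) -> a = 23; heap: [0-2 FREE][3-7 ALLOC][8-22 ALLOC][23-44 ALLOC][45-45 FREE]
free(b): b = 3 -> block [3-7 ALLOC]; mark free, coalesce with adjacent free neighbors -> [0-7 FREE][8-22 ALLOC][23-44 ALLOC][45-45 FREE]

Answer: [0-7 FREE][8-22 ALLOC][23-44 ALLOC][45-45 FREE]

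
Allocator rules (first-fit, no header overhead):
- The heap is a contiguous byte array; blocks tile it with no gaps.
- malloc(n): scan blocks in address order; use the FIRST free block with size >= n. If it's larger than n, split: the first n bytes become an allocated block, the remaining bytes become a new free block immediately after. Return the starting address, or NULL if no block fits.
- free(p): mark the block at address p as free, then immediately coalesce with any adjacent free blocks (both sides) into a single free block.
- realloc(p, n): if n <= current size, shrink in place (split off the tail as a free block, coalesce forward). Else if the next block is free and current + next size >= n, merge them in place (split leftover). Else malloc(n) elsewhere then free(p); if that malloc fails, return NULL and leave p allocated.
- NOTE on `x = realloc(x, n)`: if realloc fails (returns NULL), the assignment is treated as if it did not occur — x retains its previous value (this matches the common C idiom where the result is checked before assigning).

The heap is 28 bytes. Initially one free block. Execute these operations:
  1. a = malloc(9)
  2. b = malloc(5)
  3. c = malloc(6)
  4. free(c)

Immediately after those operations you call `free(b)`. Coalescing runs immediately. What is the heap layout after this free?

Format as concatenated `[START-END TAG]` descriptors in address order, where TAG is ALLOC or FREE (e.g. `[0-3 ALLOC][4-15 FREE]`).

Answer: [0-8 ALLOC][9-27 FREE]

Derivation:
Op 1: a = malloc(9) -> a = 0; heap: [0-8 ALLOC][9-27 FREE]
Op 2: b = malloc(5) -> b = 9; heap: [0-8 ALLOC][9-13 ALLOC][14-27 FREE]
Op 3: c = malloc(6) -> c = 14; heap: [0-8 ALLOC][9-13 ALLOC][14-19 ALLOC][20-27 FREE]
Op 4: free(c) -> (freed c); heap: [0-8 ALLOC][9-13 ALLOC][14-27 FREE]
free(b): b = 9 -> block [9-13 ALLOC]; mark free, coalesce with adjacent free neighbors -> [0-8 ALLOC][9-27 FREE]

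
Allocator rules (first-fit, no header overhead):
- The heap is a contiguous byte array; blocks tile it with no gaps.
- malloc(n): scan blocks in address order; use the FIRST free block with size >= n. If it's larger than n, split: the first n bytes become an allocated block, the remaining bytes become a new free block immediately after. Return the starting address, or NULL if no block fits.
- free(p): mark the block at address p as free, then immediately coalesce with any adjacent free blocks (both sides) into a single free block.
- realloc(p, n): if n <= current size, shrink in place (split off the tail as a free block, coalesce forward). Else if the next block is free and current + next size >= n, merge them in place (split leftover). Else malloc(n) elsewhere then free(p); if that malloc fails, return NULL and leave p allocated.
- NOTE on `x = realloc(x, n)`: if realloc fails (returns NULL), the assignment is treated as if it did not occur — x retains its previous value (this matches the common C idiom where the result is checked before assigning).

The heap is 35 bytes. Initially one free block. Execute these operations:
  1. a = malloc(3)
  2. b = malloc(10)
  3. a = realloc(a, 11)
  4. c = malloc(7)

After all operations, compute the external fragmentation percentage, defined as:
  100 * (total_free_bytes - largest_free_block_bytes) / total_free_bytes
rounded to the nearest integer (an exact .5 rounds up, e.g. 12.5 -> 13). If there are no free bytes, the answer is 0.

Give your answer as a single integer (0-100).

Answer: 43

Derivation:
Op 1: a = malloc(3) -> a = 0; heap: [0-2 ALLOC][3-34 FREE]
Op 2: b = malloc(10) -> b = 3; heap: [0-2 ALLOC][3-12 ALLOC][13-34 FREE]
Op 3: a = realloc(a, 11) -> a = 13; heap: [0-2 FREE][3-12 ALLOC][13-23 ALLOC][24-34 FREE]
Op 4: c = malloc(7) -> c = 24; heap: [0-2 FREE][3-12 ALLOC][13-23 ALLOC][24-30 ALLOC][31-34 FREE]
Free blocks: [3 4] total_free=7 largest=4 -> 100*(7-4)/7 = 300/7 ≈ 42.857 -> rounds to 43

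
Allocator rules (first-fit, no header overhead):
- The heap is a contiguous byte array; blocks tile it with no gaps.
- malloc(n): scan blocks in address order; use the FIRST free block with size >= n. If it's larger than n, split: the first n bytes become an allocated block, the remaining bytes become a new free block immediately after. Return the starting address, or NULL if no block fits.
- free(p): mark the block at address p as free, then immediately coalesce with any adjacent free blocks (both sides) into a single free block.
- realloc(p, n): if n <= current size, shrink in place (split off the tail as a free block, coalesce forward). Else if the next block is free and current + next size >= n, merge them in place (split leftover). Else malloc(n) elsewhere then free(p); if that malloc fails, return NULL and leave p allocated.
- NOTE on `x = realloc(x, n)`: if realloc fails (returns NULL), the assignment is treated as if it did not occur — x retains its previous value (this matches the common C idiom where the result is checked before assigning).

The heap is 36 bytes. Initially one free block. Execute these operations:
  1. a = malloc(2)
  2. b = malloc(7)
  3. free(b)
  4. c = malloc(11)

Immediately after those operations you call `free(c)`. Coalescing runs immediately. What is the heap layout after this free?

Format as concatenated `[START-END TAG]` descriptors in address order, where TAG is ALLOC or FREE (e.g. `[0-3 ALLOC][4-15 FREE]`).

Op 1: a = malloc(2) -> a = 0; heap: [0-1 ALLOC][2-35 FREE]
Op 2: b = malloc(7) -> b = 2; heap: [0-1 ALLOC][2-8 ALLOC][9-35 FREE]
Op 3: free(b) -> (freed b); heap: [0-1 ALLOC][2-35 FREE]
Op 4: c = malloc(11) -> c = 2; heap: [0-1 ALLOC][2-12 ALLOC][13-35 FREE]
free(c): c = 2 -> block [2-12 ALLOC]; mark free, coalesce with adjacent free neighbors -> [0-1 ALLOC][2-35 FREE]

Answer: [0-1 ALLOC][2-35 FREE]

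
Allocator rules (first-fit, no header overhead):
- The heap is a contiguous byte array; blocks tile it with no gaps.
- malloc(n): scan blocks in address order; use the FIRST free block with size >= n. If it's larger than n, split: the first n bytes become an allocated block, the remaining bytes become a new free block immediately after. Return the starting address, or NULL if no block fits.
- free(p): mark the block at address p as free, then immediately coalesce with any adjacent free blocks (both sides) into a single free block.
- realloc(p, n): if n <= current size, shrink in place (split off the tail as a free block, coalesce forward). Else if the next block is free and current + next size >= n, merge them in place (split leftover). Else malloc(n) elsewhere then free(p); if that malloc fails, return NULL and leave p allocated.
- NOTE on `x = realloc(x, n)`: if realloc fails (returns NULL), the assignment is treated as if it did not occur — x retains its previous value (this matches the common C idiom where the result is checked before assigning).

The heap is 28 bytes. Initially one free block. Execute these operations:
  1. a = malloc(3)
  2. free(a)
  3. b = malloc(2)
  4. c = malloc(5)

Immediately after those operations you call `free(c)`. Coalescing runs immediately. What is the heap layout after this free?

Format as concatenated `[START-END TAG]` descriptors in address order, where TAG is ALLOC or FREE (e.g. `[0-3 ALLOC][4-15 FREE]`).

Answer: [0-1 ALLOC][2-27 FREE]

Derivation:
Op 1: a = malloc(3) -> a = 0; heap: [0-2 ALLOC][3-27 FREE]
Op 2: free(a) -> (freed a); heap: [0-27 FREE]
Op 3: b = malloc(2) -> b = 0; heap: [0-1 ALLOC][2-27 FREE]
Op 4: c = malloc(5) -> c = 2; heap: [0-1 ALLOC][2-6 ALLOC][7-27 FREE]
free(c): c = 2 -> block [2-6 ALLOC]; mark free, coalesce with adjacent free neighbors -> [0-1 ALLOC][2-27 FREE]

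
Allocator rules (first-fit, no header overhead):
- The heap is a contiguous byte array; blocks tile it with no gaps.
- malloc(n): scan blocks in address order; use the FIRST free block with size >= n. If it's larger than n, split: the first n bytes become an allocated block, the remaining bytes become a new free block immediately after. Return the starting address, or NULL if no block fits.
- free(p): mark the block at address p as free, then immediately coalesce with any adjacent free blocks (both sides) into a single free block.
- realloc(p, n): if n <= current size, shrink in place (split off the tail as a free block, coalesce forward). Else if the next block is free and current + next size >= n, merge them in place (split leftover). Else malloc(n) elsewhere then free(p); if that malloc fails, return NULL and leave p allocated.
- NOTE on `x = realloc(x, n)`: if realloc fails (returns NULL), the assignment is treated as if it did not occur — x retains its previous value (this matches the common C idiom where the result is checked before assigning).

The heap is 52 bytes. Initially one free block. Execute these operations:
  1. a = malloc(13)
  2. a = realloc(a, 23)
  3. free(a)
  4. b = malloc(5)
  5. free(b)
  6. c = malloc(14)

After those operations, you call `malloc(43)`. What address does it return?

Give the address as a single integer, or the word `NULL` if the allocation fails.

Op 1: a = malloc(13) -> a = 0; heap: [0-12 ALLOC][13-51 FREE]
Op 2: a = realloc(a, 23) -> a = 0; heap: [0-22 ALLOC][23-51 FREE]
Op 3: free(a) -> (freed a); heap: [0-51 FREE]
Op 4: b = malloc(5) -> b = 0; heap: [0-4 ALLOC][5-51 FREE]
Op 5: free(b) -> (freed b); heap: [0-51 FREE]
Op 6: c = malloc(14) -> c = 0; heap: [0-13 ALLOC][14-51 FREE]
malloc(43): first-fit scan over [0-13 ALLOC][14-51 FREE] -> NULL

Answer: NULL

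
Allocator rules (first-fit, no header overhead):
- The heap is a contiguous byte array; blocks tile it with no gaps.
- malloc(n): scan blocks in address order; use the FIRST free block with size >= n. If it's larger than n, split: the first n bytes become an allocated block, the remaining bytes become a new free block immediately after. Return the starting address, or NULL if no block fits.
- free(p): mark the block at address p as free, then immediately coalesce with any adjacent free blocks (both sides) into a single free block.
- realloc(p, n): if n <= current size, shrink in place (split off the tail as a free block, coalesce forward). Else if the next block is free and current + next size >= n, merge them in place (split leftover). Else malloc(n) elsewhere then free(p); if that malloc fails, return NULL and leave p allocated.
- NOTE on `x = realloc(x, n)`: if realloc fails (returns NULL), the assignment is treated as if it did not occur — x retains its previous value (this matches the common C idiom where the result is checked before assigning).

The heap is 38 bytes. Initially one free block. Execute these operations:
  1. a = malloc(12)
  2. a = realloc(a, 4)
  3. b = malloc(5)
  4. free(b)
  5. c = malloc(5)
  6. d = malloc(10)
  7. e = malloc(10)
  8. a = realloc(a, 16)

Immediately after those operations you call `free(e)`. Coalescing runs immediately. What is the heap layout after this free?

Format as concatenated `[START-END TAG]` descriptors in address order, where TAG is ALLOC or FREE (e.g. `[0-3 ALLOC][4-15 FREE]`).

Answer: [0-3 ALLOC][4-8 ALLOC][9-18 ALLOC][19-37 FREE]

Derivation:
Op 1: a = malloc(12) -> a = 0; heap: [0-11 ALLOC][12-37 FREE]
Op 2: a = realloc(a, 4) -> a = 0; heap: [0-3 ALLOC][4-37 FREE]
Op 3: b = malloc(5) -> b = 4; heap: [0-3 ALLOC][4-8 ALLOC][9-37 FREE]
Op 4: free(b) -> (freed b); heap: [0-3 ALLOC][4-37 FREE]
Op 5: c = malloc(5) -> c = 4; heap: [0-3 ALLOC][4-8 ALLOC][9-37 FREE]
Op 6: d = malloc(10) -> d = 9; heap: [0-3 ALLOC][4-8 ALLOC][9-18 ALLOC][19-37 FREE]
Op 7: e = malloc(10) -> e = 19; heap: [0-3 ALLOC][4-8 ALLOC][9-18 ALLOC][19-28 ALLOC][29-37 FREE]
Op 8: a = realloc(a, 16) -> NULL (a unchanged); heap: [0-3 ALLOC][4-8 ALLOC][9-18 ALLOC][19-28 ALLOC][29-37 FREE]
free(e): e = 19 -> block [19-28 ALLOC]; mark free, coalesce with adjacent free neighbors -> [0-3 ALLOC][4-8 ALLOC][9-18 ALLOC][19-37 FREE]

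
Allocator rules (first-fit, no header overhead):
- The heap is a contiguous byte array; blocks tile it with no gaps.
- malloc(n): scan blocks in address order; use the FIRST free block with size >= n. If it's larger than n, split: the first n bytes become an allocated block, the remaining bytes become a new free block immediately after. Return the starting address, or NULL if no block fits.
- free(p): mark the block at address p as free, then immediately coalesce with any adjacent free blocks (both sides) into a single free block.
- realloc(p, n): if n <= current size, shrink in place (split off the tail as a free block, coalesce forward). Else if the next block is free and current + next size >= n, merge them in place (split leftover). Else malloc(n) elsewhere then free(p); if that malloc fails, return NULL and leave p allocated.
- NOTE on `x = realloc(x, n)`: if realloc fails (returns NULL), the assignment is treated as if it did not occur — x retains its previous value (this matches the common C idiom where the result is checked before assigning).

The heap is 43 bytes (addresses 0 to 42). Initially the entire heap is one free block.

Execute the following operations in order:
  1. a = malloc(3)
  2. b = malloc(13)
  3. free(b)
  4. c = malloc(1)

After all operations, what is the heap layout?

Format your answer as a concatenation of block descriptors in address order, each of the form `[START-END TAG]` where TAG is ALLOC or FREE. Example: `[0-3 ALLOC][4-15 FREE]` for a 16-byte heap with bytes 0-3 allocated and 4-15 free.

Answer: [0-2 ALLOC][3-3 ALLOC][4-42 FREE]

Derivation:
Op 1: a = malloc(3) -> a = 0; heap: [0-2 ALLOC][3-42 FREE]
Op 2: b = malloc(13) -> b = 3; heap: [0-2 ALLOC][3-15 ALLOC][16-42 FREE]
Op 3: free(b) -> (freed b); heap: [0-2 ALLOC][3-42 FREE]
Op 4: c = malloc(1) -> c = 3; heap: [0-2 ALLOC][3-3 ALLOC][4-42 FREE]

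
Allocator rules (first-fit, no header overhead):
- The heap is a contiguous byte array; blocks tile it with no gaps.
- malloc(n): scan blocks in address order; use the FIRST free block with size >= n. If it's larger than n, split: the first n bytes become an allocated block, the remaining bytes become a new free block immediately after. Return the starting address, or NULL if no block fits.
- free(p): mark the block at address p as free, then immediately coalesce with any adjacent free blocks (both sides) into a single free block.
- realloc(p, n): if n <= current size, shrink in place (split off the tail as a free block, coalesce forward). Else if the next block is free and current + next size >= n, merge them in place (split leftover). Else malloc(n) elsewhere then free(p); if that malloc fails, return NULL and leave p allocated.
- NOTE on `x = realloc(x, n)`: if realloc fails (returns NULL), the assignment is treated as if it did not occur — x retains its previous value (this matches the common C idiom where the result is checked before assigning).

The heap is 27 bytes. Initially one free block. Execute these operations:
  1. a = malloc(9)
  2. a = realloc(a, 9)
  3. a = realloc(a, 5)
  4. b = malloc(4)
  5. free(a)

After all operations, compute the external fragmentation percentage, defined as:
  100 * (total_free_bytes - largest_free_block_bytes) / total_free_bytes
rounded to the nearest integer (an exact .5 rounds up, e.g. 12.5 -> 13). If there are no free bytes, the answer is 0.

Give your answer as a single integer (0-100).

Answer: 22

Derivation:
Op 1: a = malloc(9) -> a = 0; heap: [0-8 ALLOC][9-26 FREE]
Op 2: a = realloc(a, 9) -> a = 0; heap: [0-8 ALLOC][9-26 FREE]
Op 3: a = realloc(a, 5) -> a = 0; heap: [0-4 ALLOC][5-26 FREE]
Op 4: b = malloc(4) -> b = 5; heap: [0-4 ALLOC][5-8 ALLOC][9-26 FREE]
Op 5: free(a) -> (freed a); heap: [0-4 FREE][5-8 ALLOC][9-26 FREE]
Free blocks: [5 18] total_free=23 largest=18 -> 100*(23-18)/23 = 500/23 ≈ 21.739 -> rounds to 22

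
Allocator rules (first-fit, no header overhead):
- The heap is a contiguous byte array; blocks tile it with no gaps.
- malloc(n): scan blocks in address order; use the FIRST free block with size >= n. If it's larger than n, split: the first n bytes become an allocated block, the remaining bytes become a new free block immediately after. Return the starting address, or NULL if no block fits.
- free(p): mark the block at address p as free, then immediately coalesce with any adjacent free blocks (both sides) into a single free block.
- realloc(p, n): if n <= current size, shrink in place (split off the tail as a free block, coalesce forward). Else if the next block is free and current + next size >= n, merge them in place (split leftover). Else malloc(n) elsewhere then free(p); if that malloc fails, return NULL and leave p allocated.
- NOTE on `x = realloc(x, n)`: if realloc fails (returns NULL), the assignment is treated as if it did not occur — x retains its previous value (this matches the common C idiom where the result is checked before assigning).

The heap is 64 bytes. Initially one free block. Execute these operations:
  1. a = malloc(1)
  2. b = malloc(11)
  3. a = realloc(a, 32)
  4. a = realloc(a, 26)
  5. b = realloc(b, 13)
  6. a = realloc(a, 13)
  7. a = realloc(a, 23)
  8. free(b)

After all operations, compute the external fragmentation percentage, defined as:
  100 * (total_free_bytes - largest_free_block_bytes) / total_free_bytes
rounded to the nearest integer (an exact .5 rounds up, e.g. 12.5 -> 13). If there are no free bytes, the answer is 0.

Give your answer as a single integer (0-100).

Op 1: a = malloc(1) -> a = 0; heap: [0-0 ALLOC][1-63 FREE]
Op 2: b = malloc(11) -> b = 1; heap: [0-0 ALLOC][1-11 ALLOC][12-63 FREE]
Op 3: a = realloc(a, 32) -> a = 12; heap: [0-0 FREE][1-11 ALLOC][12-43 ALLOC][44-63 FREE]
Op 4: a = realloc(a, 26) -> a = 12; heap: [0-0 FREE][1-11 ALLOC][12-37 ALLOC][38-63 FREE]
Op 5: b = realloc(b, 13) -> b = 38; heap: [0-11 FREE][12-37 ALLOC][38-50 ALLOC][51-63 FREE]
Op 6: a = realloc(a, 13) -> a = 12; heap: [0-11 FREE][12-24 ALLOC][25-37 FREE][38-50 ALLOC][51-63 FREE]
Op 7: a = realloc(a, 23) -> a = 12; heap: [0-11 FREE][12-34 ALLOC][35-37 FREE][38-50 ALLOC][51-63 FREE]
Op 8: free(b) -> (freed b); heap: [0-11 FREE][12-34 ALLOC][35-63 FREE]
Free blocks: [12 29] total_free=41 largest=29 -> 100*(41-29)/41 = 1200/41 ≈ 29.268 -> rounds to 29

Answer: 29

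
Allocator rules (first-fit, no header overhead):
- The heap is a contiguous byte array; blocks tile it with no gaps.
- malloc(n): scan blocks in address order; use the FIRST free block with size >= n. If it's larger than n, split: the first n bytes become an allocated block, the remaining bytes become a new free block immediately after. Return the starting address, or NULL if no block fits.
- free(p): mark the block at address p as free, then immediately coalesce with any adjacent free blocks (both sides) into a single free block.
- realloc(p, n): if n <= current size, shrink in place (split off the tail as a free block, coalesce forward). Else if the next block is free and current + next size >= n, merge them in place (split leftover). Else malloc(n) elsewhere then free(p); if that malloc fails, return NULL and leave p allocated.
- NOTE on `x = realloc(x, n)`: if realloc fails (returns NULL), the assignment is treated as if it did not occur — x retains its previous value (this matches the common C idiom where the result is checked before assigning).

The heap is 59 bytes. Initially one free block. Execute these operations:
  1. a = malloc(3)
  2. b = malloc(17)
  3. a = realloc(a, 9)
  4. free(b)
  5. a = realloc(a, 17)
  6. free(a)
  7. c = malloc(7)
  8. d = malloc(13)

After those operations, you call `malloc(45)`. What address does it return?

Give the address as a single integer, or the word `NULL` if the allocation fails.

Op 1: a = malloc(3) -> a = 0; heap: [0-2 ALLOC][3-58 FREE]
Op 2: b = malloc(17) -> b = 3; heap: [0-2 ALLOC][3-19 ALLOC][20-58 FREE]
Op 3: a = realloc(a, 9) -> a = 20; heap: [0-2 FREE][3-19 ALLOC][20-28 ALLOC][29-58 FREE]
Op 4: free(b) -> (freed b); heap: [0-19 FREE][20-28 ALLOC][29-58 FREE]
Op 5: a = realloc(a, 17) -> a = 20; heap: [0-19 FREE][20-36 ALLOC][37-58 FREE]
Op 6: free(a) -> (freed a); heap: [0-58 FREE]
Op 7: c = malloc(7) -> c = 0; heap: [0-6 ALLOC][7-58 FREE]
Op 8: d = malloc(13) -> d = 7; heap: [0-6 ALLOC][7-19 ALLOC][20-58 FREE]
malloc(45): first-fit scan over [0-6 ALLOC][7-19 ALLOC][20-58 FREE] -> NULL

Answer: NULL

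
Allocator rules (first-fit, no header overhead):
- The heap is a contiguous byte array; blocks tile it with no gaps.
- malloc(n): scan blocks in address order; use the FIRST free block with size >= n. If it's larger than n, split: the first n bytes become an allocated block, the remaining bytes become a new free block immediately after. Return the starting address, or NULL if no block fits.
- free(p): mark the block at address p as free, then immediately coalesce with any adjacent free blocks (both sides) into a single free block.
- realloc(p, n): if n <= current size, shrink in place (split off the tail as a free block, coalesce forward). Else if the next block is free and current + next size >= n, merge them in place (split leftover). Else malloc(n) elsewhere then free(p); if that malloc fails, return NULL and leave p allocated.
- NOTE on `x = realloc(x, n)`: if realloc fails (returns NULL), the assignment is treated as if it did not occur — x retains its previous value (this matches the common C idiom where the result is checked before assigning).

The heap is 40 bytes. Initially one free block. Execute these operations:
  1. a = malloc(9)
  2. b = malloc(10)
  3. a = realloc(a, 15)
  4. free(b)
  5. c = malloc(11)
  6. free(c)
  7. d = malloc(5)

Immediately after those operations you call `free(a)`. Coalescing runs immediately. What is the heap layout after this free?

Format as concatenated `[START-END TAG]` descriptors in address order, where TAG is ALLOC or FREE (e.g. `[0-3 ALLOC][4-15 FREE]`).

Op 1: a = malloc(9) -> a = 0; heap: [0-8 ALLOC][9-39 FREE]
Op 2: b = malloc(10) -> b = 9; heap: [0-8 ALLOC][9-18 ALLOC][19-39 FREE]
Op 3: a = realloc(a, 15) -> a = 19; heap: [0-8 FREE][9-18 ALLOC][19-33 ALLOC][34-39 FREE]
Op 4: free(b) -> (freed b); heap: [0-18 FREE][19-33 ALLOC][34-39 FREE]
Op 5: c = malloc(11) -> c = 0; heap: [0-10 ALLOC][11-18 FREE][19-33 ALLOC][34-39 FREE]
Op 6: free(c) -> (freed c); heap: [0-18 FREE][19-33 ALLOC][34-39 FREE]
Op 7: d = malloc(5) -> d = 0; heap: [0-4 ALLOC][5-18 FREE][19-33 ALLOC][34-39 FREE]
free(a): a = 19 -> block [19-33 ALLOC]; mark free, coalesce with adjacent free neighbors -> [0-4 ALLOC][5-39 FREE]

Answer: [0-4 ALLOC][5-39 FREE]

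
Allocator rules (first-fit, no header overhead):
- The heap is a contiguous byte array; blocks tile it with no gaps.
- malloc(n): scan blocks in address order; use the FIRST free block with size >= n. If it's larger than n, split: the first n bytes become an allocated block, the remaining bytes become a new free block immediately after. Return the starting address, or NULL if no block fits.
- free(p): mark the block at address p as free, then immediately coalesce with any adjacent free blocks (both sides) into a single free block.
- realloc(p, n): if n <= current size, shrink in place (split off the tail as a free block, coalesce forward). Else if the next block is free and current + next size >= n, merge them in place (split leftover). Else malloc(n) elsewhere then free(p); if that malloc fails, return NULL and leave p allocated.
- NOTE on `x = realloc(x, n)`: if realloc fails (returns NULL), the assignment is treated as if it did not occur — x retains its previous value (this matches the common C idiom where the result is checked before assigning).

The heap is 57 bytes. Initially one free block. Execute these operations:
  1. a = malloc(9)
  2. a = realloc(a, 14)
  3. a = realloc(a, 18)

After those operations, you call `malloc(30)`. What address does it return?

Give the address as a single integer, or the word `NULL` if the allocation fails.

Answer: 18

Derivation:
Op 1: a = malloc(9) -> a = 0; heap: [0-8 ALLOC][9-56 FREE]
Op 2: a = realloc(a, 14) -> a = 0; heap: [0-13 ALLOC][14-56 FREE]
Op 3: a = realloc(a, 18) -> a = 0; heap: [0-17 ALLOC][18-56 FREE]
malloc(30): first-fit scan over [0-17 ALLOC][18-56 FREE] -> 18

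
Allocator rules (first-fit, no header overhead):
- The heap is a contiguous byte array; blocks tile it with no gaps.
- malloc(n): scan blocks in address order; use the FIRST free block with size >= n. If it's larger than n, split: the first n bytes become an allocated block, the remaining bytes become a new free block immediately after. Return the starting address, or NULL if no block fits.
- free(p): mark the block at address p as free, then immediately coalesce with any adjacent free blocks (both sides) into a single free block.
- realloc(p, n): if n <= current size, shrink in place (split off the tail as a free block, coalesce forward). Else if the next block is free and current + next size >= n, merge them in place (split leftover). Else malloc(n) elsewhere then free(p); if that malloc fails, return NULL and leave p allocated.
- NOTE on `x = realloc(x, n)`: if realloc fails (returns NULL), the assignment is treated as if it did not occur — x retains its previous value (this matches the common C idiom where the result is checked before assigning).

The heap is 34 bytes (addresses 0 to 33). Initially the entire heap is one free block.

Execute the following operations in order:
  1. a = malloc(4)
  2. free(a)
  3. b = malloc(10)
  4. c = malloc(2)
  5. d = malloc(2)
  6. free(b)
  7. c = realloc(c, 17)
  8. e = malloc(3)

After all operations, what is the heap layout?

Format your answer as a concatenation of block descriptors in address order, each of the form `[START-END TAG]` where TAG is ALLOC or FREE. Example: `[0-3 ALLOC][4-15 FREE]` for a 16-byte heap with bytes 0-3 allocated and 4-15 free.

Answer: [0-2 ALLOC][3-11 FREE][12-13 ALLOC][14-30 ALLOC][31-33 FREE]

Derivation:
Op 1: a = malloc(4) -> a = 0; heap: [0-3 ALLOC][4-33 FREE]
Op 2: free(a) -> (freed a); heap: [0-33 FREE]
Op 3: b = malloc(10) -> b = 0; heap: [0-9 ALLOC][10-33 FREE]
Op 4: c = malloc(2) -> c = 10; heap: [0-9 ALLOC][10-11 ALLOC][12-33 FREE]
Op 5: d = malloc(2) -> d = 12; heap: [0-9 ALLOC][10-11 ALLOC][12-13 ALLOC][14-33 FREE]
Op 6: free(b) -> (freed b); heap: [0-9 FREE][10-11 ALLOC][12-13 ALLOC][14-33 FREE]
Op 7: c = realloc(c, 17) -> c = 14; heap: [0-11 FREE][12-13 ALLOC][14-30 ALLOC][31-33 FREE]
Op 8: e = malloc(3) -> e = 0; heap: [0-2 ALLOC][3-11 FREE][12-13 ALLOC][14-30 ALLOC][31-33 FREE]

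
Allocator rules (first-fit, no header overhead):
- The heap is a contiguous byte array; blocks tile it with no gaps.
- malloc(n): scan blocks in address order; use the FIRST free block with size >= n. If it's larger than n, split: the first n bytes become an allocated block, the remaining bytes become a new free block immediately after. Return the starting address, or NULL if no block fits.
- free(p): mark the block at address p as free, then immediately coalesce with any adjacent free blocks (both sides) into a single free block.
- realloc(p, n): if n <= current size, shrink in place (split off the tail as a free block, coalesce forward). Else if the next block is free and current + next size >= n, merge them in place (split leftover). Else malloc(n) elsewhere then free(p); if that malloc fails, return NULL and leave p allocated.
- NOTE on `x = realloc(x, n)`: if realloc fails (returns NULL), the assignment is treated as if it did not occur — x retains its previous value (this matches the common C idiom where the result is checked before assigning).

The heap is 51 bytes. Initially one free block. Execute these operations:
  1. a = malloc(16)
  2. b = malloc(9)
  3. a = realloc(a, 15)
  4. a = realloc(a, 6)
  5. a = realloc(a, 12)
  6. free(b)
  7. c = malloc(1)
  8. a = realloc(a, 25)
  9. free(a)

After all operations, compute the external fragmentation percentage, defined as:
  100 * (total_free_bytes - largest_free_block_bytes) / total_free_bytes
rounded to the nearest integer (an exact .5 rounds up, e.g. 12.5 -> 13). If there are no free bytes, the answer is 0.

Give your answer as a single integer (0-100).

Op 1: a = malloc(16) -> a = 0; heap: [0-15 ALLOC][16-50 FREE]
Op 2: b = malloc(9) -> b = 16; heap: [0-15 ALLOC][16-24 ALLOC][25-50 FREE]
Op 3: a = realloc(a, 15) -> a = 0; heap: [0-14 ALLOC][15-15 FREE][16-24 ALLOC][25-50 FREE]
Op 4: a = realloc(a, 6) -> a = 0; heap: [0-5 ALLOC][6-15 FREE][16-24 ALLOC][25-50 FREE]
Op 5: a = realloc(a, 12) -> a = 0; heap: [0-11 ALLOC][12-15 FREE][16-24 ALLOC][25-50 FREE]
Op 6: free(b) -> (freed b); heap: [0-11 ALLOC][12-50 FREE]
Op 7: c = malloc(1) -> c = 12; heap: [0-11 ALLOC][12-12 ALLOC][13-50 FREE]
Op 8: a = realloc(a, 25) -> a = 13; heap: [0-11 FREE][12-12 ALLOC][13-37 ALLOC][38-50 FREE]
Op 9: free(a) -> (freed a); heap: [0-11 FREE][12-12 ALLOC][13-50 FREE]
Free blocks: [12 38] total_free=50 largest=38 -> 100*(50-38)/50 = 1200/50 = 24

Answer: 24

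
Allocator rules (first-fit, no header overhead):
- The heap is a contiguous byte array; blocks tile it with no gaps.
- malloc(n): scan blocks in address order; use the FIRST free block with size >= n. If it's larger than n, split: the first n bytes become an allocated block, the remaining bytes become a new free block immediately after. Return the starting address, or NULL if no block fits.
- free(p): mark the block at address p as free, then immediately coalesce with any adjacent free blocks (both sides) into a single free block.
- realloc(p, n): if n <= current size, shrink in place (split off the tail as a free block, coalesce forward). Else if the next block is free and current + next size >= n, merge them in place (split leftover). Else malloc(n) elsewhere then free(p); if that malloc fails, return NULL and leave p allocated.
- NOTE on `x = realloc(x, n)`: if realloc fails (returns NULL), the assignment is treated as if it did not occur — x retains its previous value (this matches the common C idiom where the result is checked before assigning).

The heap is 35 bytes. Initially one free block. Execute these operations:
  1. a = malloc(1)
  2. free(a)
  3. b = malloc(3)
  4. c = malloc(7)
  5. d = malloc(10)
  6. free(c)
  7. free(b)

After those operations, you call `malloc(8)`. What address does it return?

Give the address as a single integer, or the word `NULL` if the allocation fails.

Op 1: a = malloc(1) -> a = 0; heap: [0-0 ALLOC][1-34 FREE]
Op 2: free(a) -> (freed a); heap: [0-34 FREE]
Op 3: b = malloc(3) -> b = 0; heap: [0-2 ALLOC][3-34 FREE]
Op 4: c = malloc(7) -> c = 3; heap: [0-2 ALLOC][3-9 ALLOC][10-34 FREE]
Op 5: d = malloc(10) -> d = 10; heap: [0-2 ALLOC][3-9 ALLOC][10-19 ALLOC][20-34 FREE]
Op 6: free(c) -> (freed c); heap: [0-2 ALLOC][3-9 FREE][10-19 ALLOC][20-34 FREE]
Op 7: free(b) -> (freed b); heap: [0-9 FREE][10-19 ALLOC][20-34 FREE]
malloc(8): first-fit scan over [0-9 FREE][10-19 ALLOC][20-34 FREE] -> 0

Answer: 0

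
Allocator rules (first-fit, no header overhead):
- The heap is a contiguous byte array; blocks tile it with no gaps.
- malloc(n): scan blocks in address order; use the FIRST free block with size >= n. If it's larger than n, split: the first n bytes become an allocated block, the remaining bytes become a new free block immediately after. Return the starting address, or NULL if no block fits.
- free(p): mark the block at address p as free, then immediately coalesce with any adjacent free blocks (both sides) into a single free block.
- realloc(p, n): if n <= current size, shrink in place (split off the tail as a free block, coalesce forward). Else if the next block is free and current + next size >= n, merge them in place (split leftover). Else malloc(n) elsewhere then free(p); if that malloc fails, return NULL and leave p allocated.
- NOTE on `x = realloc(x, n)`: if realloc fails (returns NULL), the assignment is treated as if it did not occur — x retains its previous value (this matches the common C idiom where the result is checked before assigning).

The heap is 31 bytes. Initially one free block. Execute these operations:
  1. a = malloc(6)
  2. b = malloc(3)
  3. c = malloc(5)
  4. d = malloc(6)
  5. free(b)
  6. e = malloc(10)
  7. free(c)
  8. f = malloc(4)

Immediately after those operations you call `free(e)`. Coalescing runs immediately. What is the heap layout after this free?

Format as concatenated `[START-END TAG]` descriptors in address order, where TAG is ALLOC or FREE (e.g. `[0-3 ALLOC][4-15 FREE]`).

Answer: [0-5 ALLOC][6-9 ALLOC][10-13 FREE][14-19 ALLOC][20-30 FREE]

Derivation:
Op 1: a = malloc(6) -> a = 0; heap: [0-5 ALLOC][6-30 FREE]
Op 2: b = malloc(3) -> b = 6; heap: [0-5 ALLOC][6-8 ALLOC][9-30 FREE]
Op 3: c = malloc(5) -> c = 9; heap: [0-5 ALLOC][6-8 ALLOC][9-13 ALLOC][14-30 FREE]
Op 4: d = malloc(6) -> d = 14; heap: [0-5 ALLOC][6-8 ALLOC][9-13 ALLOC][14-19 ALLOC][20-30 FREE]
Op 5: free(b) -> (freed b); heap: [0-5 ALLOC][6-8 FREE][9-13 ALLOC][14-19 ALLOC][20-30 FREE]
Op 6: e = malloc(10) -> e = 20; heap: [0-5 ALLOC][6-8 FREE][9-13 ALLOC][14-19 ALLOC][20-29 ALLOC][30-30 FREE]
Op 7: free(c) -> (freed c); heap: [0-5 ALLOC][6-13 FREE][14-19 ALLOC][20-29 ALLOC][30-30 FREE]
Op 8: f = malloc(4) -> f = 6; heap: [0-5 ALLOC][6-9 ALLOC][10-13 FREE][14-19 ALLOC][20-29 ALLOC][30-30 FREE]
free(e): e = 20 -> block [20-29 ALLOC]; mark free, coalesce with adjacent free neighbors -> [0-5 ALLOC][6-9 ALLOC][10-13 FREE][14-19 ALLOC][20-30 FREE]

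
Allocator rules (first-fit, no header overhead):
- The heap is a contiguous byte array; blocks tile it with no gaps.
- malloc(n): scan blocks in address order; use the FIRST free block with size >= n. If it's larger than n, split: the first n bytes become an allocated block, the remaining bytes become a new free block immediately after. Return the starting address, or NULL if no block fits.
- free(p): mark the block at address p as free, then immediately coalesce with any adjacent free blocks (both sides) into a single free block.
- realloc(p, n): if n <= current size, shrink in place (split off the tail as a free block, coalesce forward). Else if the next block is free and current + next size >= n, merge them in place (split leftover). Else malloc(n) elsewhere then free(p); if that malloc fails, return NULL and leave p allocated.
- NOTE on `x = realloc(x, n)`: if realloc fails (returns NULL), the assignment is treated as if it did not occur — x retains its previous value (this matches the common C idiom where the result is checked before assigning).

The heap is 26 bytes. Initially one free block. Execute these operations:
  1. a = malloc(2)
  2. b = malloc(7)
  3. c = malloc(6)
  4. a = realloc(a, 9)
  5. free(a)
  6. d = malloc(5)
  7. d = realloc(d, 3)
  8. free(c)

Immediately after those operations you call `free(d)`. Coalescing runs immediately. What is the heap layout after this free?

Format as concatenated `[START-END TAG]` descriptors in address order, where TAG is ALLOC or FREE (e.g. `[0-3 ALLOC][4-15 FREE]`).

Answer: [0-1 FREE][2-8 ALLOC][9-25 FREE]

Derivation:
Op 1: a = malloc(2) -> a = 0; heap: [0-1 ALLOC][2-25 FREE]
Op 2: b = malloc(7) -> b = 2; heap: [0-1 ALLOC][2-8 ALLOC][9-25 FREE]
Op 3: c = malloc(6) -> c = 9; heap: [0-1 ALLOC][2-8 ALLOC][9-14 ALLOC][15-25 FREE]
Op 4: a = realloc(a, 9) -> a = 15; heap: [0-1 FREE][2-8 ALLOC][9-14 ALLOC][15-23 ALLOC][24-25 FREE]
Op 5: free(a) -> (freed a); heap: [0-1 FREE][2-8 ALLOC][9-14 ALLOC][15-25 FREE]
Op 6: d = malloc(5) -> d = 15; heap: [0-1 FREE][2-8 ALLOC][9-14 ALLOC][15-19 ALLOC][20-25 FREE]
Op 7: d = realloc(d, 3) -> d = 15; heap: [0-1 FREE][2-8 ALLOC][9-14 ALLOC][15-17 ALLOC][18-25 FREE]
Op 8: free(c) -> (freed c); heap: [0-1 FREE][2-8 ALLOC][9-14 FREE][15-17 ALLOC][18-25 FREE]
free(d): d = 15 -> block [15-17 ALLOC]; mark free, coalesce with adjacent free neighbors -> [0-1 FREE][2-8 ALLOC][9-25 FREE]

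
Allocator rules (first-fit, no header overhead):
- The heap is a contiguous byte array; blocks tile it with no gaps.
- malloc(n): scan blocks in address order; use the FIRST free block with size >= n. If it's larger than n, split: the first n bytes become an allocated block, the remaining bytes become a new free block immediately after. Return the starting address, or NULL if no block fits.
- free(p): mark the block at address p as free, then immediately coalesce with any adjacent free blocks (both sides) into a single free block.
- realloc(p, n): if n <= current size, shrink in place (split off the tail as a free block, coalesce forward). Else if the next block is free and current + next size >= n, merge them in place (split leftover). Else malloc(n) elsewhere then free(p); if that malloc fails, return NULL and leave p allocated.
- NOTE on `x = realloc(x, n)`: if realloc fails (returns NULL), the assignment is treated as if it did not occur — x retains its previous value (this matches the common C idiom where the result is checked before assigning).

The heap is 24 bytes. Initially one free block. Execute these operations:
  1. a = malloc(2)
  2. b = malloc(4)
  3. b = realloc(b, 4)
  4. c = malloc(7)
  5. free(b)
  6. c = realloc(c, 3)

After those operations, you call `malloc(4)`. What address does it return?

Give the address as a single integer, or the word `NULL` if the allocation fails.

Answer: 2

Derivation:
Op 1: a = malloc(2) -> a = 0; heap: [0-1 ALLOC][2-23 FREE]
Op 2: b = malloc(4) -> b = 2; heap: [0-1 ALLOC][2-5 ALLOC][6-23 FREE]
Op 3: b = realloc(b, 4) -> b = 2; heap: [0-1 ALLOC][2-5 ALLOC][6-23 FREE]
Op 4: c = malloc(7) -> c = 6; heap: [0-1 ALLOC][2-5 ALLOC][6-12 ALLOC][13-23 FREE]
Op 5: free(b) -> (freed b); heap: [0-1 ALLOC][2-5 FREE][6-12 ALLOC][13-23 FREE]
Op 6: c = realloc(c, 3) -> c = 6; heap: [0-1 ALLOC][2-5 FREE][6-8 ALLOC][9-23 FREE]
malloc(4): first-fit scan over [0-1 ALLOC][2-5 FREE][6-8 ALLOC][9-23 FREE] -> 2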